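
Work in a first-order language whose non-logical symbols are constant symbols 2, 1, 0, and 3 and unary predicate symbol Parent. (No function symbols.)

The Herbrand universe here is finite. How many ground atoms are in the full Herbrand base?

4

With no function symbols, the Herbrand universe is just the 4 constants.
Ground atoms per predicate: Parent: 4.
Herbrand base size = 4 = 4.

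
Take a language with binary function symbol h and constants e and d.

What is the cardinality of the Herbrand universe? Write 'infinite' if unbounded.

infinite

The signature has at least one function symbol (h, arity 2) and at least one constant (e).
Iterating h gives infinitely many distinct ground terms: e, h(e, e), h(h(e, e), h(e, e)), ...
So the Herbrand universe is infinite.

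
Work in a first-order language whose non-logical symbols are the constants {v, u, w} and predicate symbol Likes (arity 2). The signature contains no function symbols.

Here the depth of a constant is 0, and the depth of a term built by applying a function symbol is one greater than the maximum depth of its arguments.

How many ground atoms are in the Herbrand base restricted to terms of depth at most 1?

9

First count ground terms of depth ≤ 1.
With no function symbols every ground term is a constant, so there are exactly 3 ground terms at every depth bound.
N_0 = 3
N_1 = 3
Explicitly: v, u, w.
So |H| = 3.
Ground atoms are formed by filling each argument slot of a predicate with a term from H, so an r-ary predicate gives |H|^r atoms:
  Likes: 3^2 = 9
Total ground atoms: 9.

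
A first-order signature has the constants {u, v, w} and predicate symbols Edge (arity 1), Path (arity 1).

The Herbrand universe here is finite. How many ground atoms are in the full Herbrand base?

With no function symbols, the Herbrand universe is just the 3 constants.
Ground atoms per predicate: Edge: 3, Path: 3.
Herbrand base size = 3 + 3 = 6.

6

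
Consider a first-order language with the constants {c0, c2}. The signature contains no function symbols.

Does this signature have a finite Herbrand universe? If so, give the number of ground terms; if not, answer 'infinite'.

2

There are no function symbols, so every ground term is one of the 2 constants.
The Herbrand universe is {c0, c2}, which is finite with 2 elements.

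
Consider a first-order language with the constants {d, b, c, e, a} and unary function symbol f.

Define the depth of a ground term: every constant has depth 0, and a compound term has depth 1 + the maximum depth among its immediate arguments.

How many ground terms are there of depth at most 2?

Let N_k count ground terms of depth at most k. Each non-constant term of depth ≤ k is some function symbol applied to depth-≤(k−1) arguments, giving N_k = 5 + N_{k-1}.
N_0 = 5
N_1 = 5 + 5 = 10
N_2 = 5 + 10 = 15

15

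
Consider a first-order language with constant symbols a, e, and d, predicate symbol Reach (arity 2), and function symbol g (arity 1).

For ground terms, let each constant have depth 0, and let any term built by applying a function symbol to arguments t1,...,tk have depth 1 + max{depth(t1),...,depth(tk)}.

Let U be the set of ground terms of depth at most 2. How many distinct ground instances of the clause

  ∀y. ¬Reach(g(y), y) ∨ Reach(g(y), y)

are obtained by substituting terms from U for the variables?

Ground terms of depth ≤ 2:
  Let N_k = |{terms of depth ≤ k}|. Then N_0 = 3 and N_k = 3 + N_{k-1} for k ≥ 1 (one summand per function symbol, arity giving the exponent).
  N_0 = 3
  N_1 = 3 + 3 = 6
  N_2 = 3 + 6 = 9
So there are 9 ground terms available for substitution.
The body mentions the single quantified variable y; since ground terms form a free algebra, no two substitutions collapse to the same formula.
Number of ground instances = 9.

9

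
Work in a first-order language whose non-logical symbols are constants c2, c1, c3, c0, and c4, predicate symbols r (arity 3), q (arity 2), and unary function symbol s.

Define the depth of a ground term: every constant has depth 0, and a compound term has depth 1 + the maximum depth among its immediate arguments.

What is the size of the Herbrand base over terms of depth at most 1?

First count ground terms of depth ≤ 1.
Write N_k for the number of ground terms of depth ≤ k. A term of depth ≤ k is either a constant or a function symbol applied to arguments of depth ≤ k−1, so N_k = 5 + N_{k-1}.
N_0 = 5
N_1 = 5 + 5 = 10
So |H| = 10.
For each predicate symbol, the number of ground atoms is |H| raised to its arity; summing:
  r: 10^3 = 1000;  q: 10^2 = 100
Total ground atoms: 1000 + 100 = 1100.

1100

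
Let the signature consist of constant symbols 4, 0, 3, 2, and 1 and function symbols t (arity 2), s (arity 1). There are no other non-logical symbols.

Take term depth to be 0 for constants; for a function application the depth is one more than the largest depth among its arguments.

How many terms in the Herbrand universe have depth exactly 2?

Let N_k count ground terms of depth at most k. Each non-constant term of depth ≤ k is some function symbol applied to depth-≤(k−1) arguments, giving N_k = 5 + N_{k-1}^2 + N_{k-1}.
N_0 = 5
N_1 = 5 + 5^2 + 5 = 35
N_2 = 5 + 35^2 + 35 = 1265
Terms of depth exactly 2: N_2 − N_1 = 1265 − 35 = 1230.

1230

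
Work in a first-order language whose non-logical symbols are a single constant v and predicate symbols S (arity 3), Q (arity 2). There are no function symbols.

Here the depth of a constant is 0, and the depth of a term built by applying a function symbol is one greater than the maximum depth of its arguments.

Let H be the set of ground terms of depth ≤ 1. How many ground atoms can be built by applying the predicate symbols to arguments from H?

2

First count ground terms of depth ≤ 1.
With no function symbols every ground term is a constant, so there is exactly 1 ground term at every depth bound.
N_0 = 1
N_1 = 1
Explicitly: v.
So |H| = 1.
Ground atoms are formed by filling each argument slot of a predicate with a term from H, so an r-ary predicate gives |H|^r atoms:
  S: 1^3 = 1;  Q: 1^2 = 1
Total ground atoms: 1 + 1 = 2.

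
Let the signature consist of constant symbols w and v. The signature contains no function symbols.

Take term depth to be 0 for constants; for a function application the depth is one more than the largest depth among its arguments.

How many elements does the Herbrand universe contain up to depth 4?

2

With no function symbols every ground term is a constant, so there are exactly 2 ground terms at every depth bound.
N_0 = 2
N_1 = 2
N_2 = 2
N_3 = 2
N_4 = 2
Explicitly: w, v.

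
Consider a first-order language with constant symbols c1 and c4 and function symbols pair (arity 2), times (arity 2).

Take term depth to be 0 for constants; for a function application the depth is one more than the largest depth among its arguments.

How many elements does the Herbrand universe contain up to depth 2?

Let N_k count ground terms of depth at most k. Each non-constant term of depth ≤ k is some function symbol applied to depth-≤(k−1) arguments, giving N_k = 2 + N_{k-1}^2 + N_{k-1}^2.
N_0 = 2
N_1 = 2 + 2^2 + 2^2 = 10
N_2 = 2 + 10^2 + 10^2 = 202

202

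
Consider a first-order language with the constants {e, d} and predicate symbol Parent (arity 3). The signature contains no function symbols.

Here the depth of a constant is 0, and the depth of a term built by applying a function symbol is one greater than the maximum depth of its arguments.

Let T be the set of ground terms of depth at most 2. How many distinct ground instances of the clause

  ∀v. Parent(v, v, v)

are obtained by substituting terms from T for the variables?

2

Ground terms of depth ≤ 2:
  With no function symbols every ground term is a constant, so there are exactly 2 ground terms at every depth bound.
  N_0 = 2
  N_1 = 2
  N_2 = 2
So there are 2 ground terms available for substitution.
The clause has 1 distinct variable (v), which appears in the body. In the free term algebra distinct substitutions yield syntactically distinct ground instances.
Number of ground instances = 2.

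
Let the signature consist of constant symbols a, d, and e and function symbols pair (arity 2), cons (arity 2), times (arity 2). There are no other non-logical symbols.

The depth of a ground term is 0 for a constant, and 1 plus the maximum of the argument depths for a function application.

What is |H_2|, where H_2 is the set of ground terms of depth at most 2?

2703

Count level by level. With function symbols pair/2, cons/2, times/2, the terms of depth ≤ k are the 3 constants together with each function applied to depth-≤(k−1) tuples, so N_k = 3 + N_{k-1}^2 + N_{k-1}^2 + N_{k-1}^2.
N_0 = 3
N_1 = 3 + 3^2 + 3^2 + 3^2 = 30
N_2 = 3 + 30^2 + 30^2 + 30^2 = 2703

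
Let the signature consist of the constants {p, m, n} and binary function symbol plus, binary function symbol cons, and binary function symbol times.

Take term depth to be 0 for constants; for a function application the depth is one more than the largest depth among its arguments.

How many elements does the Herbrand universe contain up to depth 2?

2703

Let N_k = |{terms of depth ≤ k}|. Then N_0 = 3 and N_k = 3 + N_{k-1}^2 + N_{k-1}^2 + N_{k-1}^2 for k ≥ 1 (one summand per function symbol, arity giving the exponent).
N_0 = 3
N_1 = 3 + 3^2 + 3^2 + 3^2 = 30
N_2 = 3 + 30^2 + 30^2 + 30^2 = 2703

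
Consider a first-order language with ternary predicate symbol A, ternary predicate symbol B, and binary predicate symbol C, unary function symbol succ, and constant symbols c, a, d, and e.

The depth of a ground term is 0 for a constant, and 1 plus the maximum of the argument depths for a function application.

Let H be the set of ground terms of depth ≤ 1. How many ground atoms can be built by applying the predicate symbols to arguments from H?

1088

First count ground terms of depth ≤ 1.
If N_k denotes the number of depth-≤k ground terms, the 4 constants give N_0 = 4, and each function symbol of arity r contributes N_{k-1}^r new terms at level k: N_k = 4 + N_{k-1}.
N_0 = 4
N_1 = 4 + 4 = 8
Explicitly: c, a, d, e, succ(c), succ(a), succ(d), succ(e).
So |H| = 8.
For each predicate symbol, the number of ground atoms is |H| raised to its arity; summing:
  A: 8^3 = 512;  B: 8^3 = 512;  C: 8^2 = 64
Total ground atoms: 512 + 512 + 64 = 1088.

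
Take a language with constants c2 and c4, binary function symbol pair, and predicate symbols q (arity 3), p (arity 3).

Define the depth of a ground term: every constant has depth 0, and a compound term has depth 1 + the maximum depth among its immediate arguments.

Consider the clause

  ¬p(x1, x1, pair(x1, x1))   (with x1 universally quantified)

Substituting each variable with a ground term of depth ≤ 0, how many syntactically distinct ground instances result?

Ground terms of depth ≤ 0:
  Count level by level. With function symbols pair/2, the terms of depth ≤ k are the 2 constants together with each function applied to depth-≤(k−1) tuples, so N_k = 2 + N_{k-1}^2.
  N_0 = 2
So there are 2 ground terms available for substitution.
The body mentions the single quantified variable x1; since ground terms form a free algebra, no two substitutions collapse to the same formula.
Number of ground instances = 2.

2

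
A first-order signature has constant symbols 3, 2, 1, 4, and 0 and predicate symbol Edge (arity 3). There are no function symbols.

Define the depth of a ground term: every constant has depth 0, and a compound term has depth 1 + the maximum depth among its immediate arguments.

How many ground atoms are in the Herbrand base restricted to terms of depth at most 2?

125

First count ground terms of depth ≤ 2.
With no function symbols every ground term is a constant, so there are exactly 5 ground terms at every depth bound.
N_0 = 5
N_1 = 5
N_2 = 5
Explicitly: 3, 2, 1, 4, 0.
So |H| = 5.
Each predicate of arity r yields |H|^r ground atoms (one per choice of an r-tuple from H):
  Edge: 5^3 = 125
Total ground atoms: 125.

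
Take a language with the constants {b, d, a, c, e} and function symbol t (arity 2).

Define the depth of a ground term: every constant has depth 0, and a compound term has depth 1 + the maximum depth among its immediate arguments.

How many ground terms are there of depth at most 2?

905

If N_k denotes the number of depth-≤k ground terms, the 5 constants give N_0 = 5, and each function symbol of arity r contributes N_{k-1}^r new terms at level k: N_k = 5 + N_{k-1}^2.
N_0 = 5
N_1 = 5 + 5^2 = 30
N_2 = 5 + 30^2 = 905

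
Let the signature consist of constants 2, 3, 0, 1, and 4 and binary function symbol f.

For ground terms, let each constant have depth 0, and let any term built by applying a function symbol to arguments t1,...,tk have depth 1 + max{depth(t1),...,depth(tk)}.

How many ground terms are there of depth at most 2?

If N_k denotes the number of depth-≤k ground terms, the 5 constants give N_0 = 5, and each function symbol of arity r contributes N_{k-1}^r new terms at level k: N_k = 5 + N_{k-1}^2.
N_0 = 5
N_1 = 5 + 5^2 = 30
N_2 = 5 + 30^2 = 905

905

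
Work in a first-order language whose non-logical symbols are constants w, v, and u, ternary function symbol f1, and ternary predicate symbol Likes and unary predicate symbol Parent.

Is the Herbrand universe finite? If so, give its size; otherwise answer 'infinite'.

infinite

The signature has at least one function symbol (f1, arity 3) and at least one constant (w).
Iterating f1 gives infinitely many distinct ground terms: w, f1(w, w, w), f1(f1(w, w, w), f1(w, w, w), f1(w, w, w)), ...
So the Herbrand universe is infinite.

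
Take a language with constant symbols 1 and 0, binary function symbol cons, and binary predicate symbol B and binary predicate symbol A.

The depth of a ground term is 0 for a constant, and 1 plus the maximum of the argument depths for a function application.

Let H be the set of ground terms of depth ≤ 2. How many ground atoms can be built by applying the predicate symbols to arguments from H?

2888

First count ground terms of depth ≤ 2.
If N_k denotes the number of depth-≤k ground terms, the 2 constants give N_0 = 2, and each function symbol of arity r contributes N_{k-1}^r new terms at level k: N_k = 2 + N_{k-1}^2.
N_0 = 2
N_1 = 2 + 2^2 = 6
N_2 = 2 + 6^2 = 38
So |H| = 38.
Ground atoms are formed by filling each argument slot of a predicate with a term from H, so an r-ary predicate gives |H|^r atoms:
  B: 38^2 = 1444;  A: 38^2 = 1444
Total ground atoms: 1444 + 1444 = 2888.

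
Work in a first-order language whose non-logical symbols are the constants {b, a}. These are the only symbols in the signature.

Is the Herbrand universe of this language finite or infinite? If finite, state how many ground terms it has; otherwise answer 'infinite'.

There are no function symbols, so every ground term is one of the 2 constants.
The Herbrand universe is {b, a}, which is finite with 2 elements.

2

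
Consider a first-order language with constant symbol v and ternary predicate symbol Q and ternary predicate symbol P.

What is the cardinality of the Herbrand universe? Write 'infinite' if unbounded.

There are no function symbols, so the only ground term is the single constant.
The Herbrand universe is {v}, finite with 1 element.

1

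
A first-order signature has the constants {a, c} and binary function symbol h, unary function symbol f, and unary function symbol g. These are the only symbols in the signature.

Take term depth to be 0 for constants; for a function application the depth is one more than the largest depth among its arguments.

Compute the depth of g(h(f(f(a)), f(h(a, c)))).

depth(f(a)) = 1 + depth(a) = 1 + 0 = 1
depth(f(f(a))) = 1 + depth(f(a)) = 1 + 1 = 2
depth(h(a, c)) = 1 + max(0, 0) = 1
depth(f(h(a, c))) = 1 + depth(h(a, c)) = 1 + 1 = 2
depth(h(f(f(a)), f(h(a, c)))) = 1 + max(2, 2) = 3
depth(g(h(f(f(a)), f(h(a, c))))) = 1 + depth(h(f(f(a)), f(h(a, c)))) = 1 + 3 = 4

4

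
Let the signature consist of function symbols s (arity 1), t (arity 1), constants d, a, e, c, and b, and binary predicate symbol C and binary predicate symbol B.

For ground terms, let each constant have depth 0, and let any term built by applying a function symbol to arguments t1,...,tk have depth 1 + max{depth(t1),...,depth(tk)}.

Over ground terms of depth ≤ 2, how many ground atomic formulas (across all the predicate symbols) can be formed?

2450

First count ground terms of depth ≤ 2.
Write N_k for the number of ground terms of depth ≤ k. A term of depth ≤ k is either a constant or a function symbol applied to arguments of depth ≤ k−1, so N_k = 5 + N_{k-1} + N_{k-1}.
N_0 = 5
N_1 = 5 + 5 + 5 = 15
N_2 = 5 + 15 + 15 = 35
So |H| = 35.
For each predicate symbol, the number of ground atoms is |H| raised to its arity; summing:
  C: 35^2 = 1225;  B: 35^2 = 1225
Total ground atoms: 1225 + 1225 = 2450.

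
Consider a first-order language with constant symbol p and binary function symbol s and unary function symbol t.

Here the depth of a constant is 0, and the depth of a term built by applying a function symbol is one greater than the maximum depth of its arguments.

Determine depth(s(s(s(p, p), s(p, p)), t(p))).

3

depth(s(p, p)) = 1 + max(0, 0) = 1
depth(s(s(p, p), s(p, p))) = 1 + max(1, 1) = 2
depth(t(p)) = 1 + depth(p) = 1 + 0 = 1
depth(s(s(s(p, p), s(p, p)), t(p))) = 1 + max(2, 1) = 3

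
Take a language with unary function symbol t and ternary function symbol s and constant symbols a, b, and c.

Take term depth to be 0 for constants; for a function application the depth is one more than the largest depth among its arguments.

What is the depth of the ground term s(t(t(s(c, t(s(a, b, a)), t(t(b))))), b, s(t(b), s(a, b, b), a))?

depth(s(a, b, a)) = 1 + max(0, 0, 0) = 1
depth(t(s(a, b, a))) = 1 + depth(s(a, b, a)) = 1 + 1 = 2
depth(t(b)) = 1 + depth(b) = 1 + 0 = 1
depth(t(t(b))) = 1 + depth(t(b)) = 1 + 1 = 2
depth(s(c, t(s(a, b, a)), t(t(b)))) = 1 + max(0, 2, 2) = 3
depth(t(s(c, t(s(a, b, a)), t(t(b))))) = 1 + depth(s(c, t(s(a, b, a)), t(t(b)))) = 1 + 3 = 4
depth(t(t(s(c, t(s(a, b, a)), t(t(b)))))) = 1 + depth(t(s(c, t(s(a, b, a)), t(t(b))))) = 1 + 4 = 5
depth(s(a, b, b)) = 1 + max(0, 0, 0) = 1
depth(s(t(b), s(a, b, b), a)) = 1 + max(1, 1, 0) = 2
depth(s(t(t(s(c, t(s(a, b, a)), t(t(b))))), b, s(t(b), s(a, b, b), a))) = 1 + max(5, 0, 2) = 6

6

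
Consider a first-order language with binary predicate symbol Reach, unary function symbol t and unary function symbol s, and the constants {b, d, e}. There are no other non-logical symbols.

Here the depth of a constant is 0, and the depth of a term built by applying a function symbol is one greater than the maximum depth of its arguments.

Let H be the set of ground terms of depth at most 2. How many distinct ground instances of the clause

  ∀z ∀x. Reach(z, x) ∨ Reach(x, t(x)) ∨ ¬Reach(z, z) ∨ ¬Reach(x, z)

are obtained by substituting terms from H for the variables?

441

Ground terms of depth ≤ 2:
  If N_k denotes the number of depth-≤k ground terms, the 3 constants give N_0 = 3, and each function symbol of arity r contributes N_{k-1}^r new terms at level k: N_k = 3 + N_{k-1} + N_{k-1}.
  N_0 = 3
  N_1 = 3 + 3 + 3 = 9
  N_2 = 3 + 9 + 9 = 21
So there are 21 ground terms available for substitution.
Each of z, x ranges independently over the available ground terms, and distinct assignments produce distinct instances.
Number of ground instances = 21^2 = 441.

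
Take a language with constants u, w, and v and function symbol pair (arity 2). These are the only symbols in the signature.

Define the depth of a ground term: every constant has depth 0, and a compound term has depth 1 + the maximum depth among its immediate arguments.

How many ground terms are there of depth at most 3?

21612

Let N_k = |{terms of depth ≤ k}|. Then N_0 = 3 and N_k = 3 + N_{k-1}^2 for k ≥ 1 (one summand per function symbol, arity giving the exponent).
N_0 = 3
N_1 = 3 + 3^2 = 12
N_2 = 3 + 12^2 = 147
N_3 = 3 + 147^2 = 21612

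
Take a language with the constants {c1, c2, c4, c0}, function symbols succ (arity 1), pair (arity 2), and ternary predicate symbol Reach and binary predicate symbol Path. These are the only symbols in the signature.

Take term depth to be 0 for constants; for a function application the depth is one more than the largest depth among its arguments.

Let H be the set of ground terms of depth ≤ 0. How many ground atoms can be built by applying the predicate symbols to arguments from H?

First count ground terms of depth ≤ 0.
If N_k denotes the number of depth-≤k ground terms, the 4 constants give N_0 = 4, and each function symbol of arity r contributes N_{k-1}^r new terms at level k: N_k = 4 + N_{k-1} + N_{k-1}^2.
N_0 = 4
Explicitly: c1, c2, c4, c0.
So |H| = 4.
Each predicate of arity r yields |H|^r ground atoms (one per choice of an r-tuple from H):
  Reach: 4^3 = 64;  Path: 4^2 = 16
Total ground atoms: 64 + 16 = 80.

80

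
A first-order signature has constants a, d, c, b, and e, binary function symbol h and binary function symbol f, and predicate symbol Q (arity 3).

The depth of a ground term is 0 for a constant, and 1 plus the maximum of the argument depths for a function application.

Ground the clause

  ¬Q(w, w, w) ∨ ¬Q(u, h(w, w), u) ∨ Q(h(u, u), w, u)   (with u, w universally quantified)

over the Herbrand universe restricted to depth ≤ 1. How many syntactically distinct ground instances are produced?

Ground terms of depth ≤ 1:
  If N_k denotes the number of depth-≤k ground terms, the 5 constants give N_0 = 5, and each function symbol of arity r contributes N_{k-1}^r new terms at level k: N_k = 5 + N_{k-1}^2 + N_{k-1}^2.
  N_0 = 5
  N_1 = 5 + 5^2 + 5^2 = 55
So there are 55 ground terms available for substitution.
The body mentions every one of the 2 quantified variables; since ground terms form a free algebra, no two substitutions collapse to the same formula.
Number of ground instances = 55^2 = 3025.

3025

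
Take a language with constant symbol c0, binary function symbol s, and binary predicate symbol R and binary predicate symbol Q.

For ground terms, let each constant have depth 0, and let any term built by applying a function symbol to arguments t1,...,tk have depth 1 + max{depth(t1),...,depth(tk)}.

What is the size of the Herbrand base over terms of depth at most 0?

First count ground terms of depth ≤ 0.
Let N_k = |{terms of depth ≤ k}|. Then N_0 = 1 and N_k = 1 + N_{k-1}^2 for k ≥ 1 (one summand per function symbol, arity giving the exponent).
N_0 = 1
Explicitly: c0.
So |H| = 1.
Each predicate of arity r yields |H|^r ground atoms (one per choice of an r-tuple from H):
  R: 1^2 = 1;  Q: 1^2 = 1
Total ground atoms: 1 + 1 = 2.

2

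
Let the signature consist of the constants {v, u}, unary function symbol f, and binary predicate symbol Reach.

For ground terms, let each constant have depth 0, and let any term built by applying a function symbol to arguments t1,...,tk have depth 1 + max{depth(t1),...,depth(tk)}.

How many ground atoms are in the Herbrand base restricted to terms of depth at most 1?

16

First count ground terms of depth ≤ 1.
Let N_k count ground terms of depth at most k. Each non-constant term of depth ≤ k is some function symbol applied to depth-≤(k−1) arguments, giving N_k = 2 + N_{k-1}.
N_0 = 2
N_1 = 2 + 2 = 4
Explicitly: v, u, f(v), f(u).
So |H| = 4.
A ground atom is a predicate applied to a tuple of terms from H, so the count is the sum over predicates of |H|^arity:
  Reach: 4^2 = 16
Total ground atoms: 16.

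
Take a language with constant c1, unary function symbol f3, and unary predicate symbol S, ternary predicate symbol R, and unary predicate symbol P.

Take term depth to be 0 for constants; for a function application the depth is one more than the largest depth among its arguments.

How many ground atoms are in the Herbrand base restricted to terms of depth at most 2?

First count ground terms of depth ≤ 2.
Let N_k = |{terms of depth ≤ k}|. Then N_0 = 1 and N_k = 1 + N_{k-1} for k ≥ 1 (one summand per function symbol, arity giving the exponent).
N_0 = 1
N_1 = 1 + 1 = 2
N_2 = 1 + 2 = 3
Explicitly: c1, f3(c1), f3(f3(c1)).
So |H| = 3.
For each predicate symbol, the number of ground atoms is |H| raised to its arity; summing:
  S: 3;  R: 3^3 = 27;  P: 3
Total ground atoms: 3 + 27 + 3 = 33.

33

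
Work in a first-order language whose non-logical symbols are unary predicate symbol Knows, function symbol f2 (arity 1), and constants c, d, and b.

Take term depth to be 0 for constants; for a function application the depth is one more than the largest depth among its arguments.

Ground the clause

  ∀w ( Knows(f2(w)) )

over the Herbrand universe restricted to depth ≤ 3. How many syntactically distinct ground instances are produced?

Ground terms of depth ≤ 3:
  If N_k denotes the number of depth-≤k ground terms, the 3 constants give N_0 = 3, and each function symbol of arity r contributes N_{k-1}^r new terms at level k: N_k = 3 + N_{k-1}.
  N_0 = 3
  N_1 = 3 + 3 = 6
  N_2 = 3 + 6 = 9
  N_3 = 3 + 9 = 12
So there are 12 ground terms available for substitution.
The variable w ranges independently over the available ground terms, and distinct assignments produce distinct instances.
Number of ground instances = 12.

12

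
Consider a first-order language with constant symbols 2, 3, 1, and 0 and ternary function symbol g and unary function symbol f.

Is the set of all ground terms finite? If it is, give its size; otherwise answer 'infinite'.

infinite

The signature has at least one function symbol (g, arity 3) and at least one constant (2).
Iterating g gives infinitely many distinct ground terms: 2, g(2, 2, 2), g(g(2, 2, 2), g(2, 2, 2), g(2, 2, 2)), ...
So the Herbrand universe is infinite.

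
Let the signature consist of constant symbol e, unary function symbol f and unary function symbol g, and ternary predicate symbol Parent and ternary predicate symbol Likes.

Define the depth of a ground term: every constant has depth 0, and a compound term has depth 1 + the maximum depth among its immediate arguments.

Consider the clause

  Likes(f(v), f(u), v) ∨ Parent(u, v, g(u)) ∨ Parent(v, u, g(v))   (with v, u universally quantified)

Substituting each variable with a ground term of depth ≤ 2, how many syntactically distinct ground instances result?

49

Ground terms of depth ≤ 2:
  Let N_k count ground terms of depth at most k. Each non-constant term of depth ≤ k is some function symbol applied to depth-≤(k−1) arguments, giving N_k = 1 + N_{k-1} + N_{k-1}.
  N_0 = 1
  N_1 = 1 + 1 + 1 = 3
  N_2 = 1 + 3 + 3 = 7
So there are 7 ground terms available for substitution.
The clause has 2 distinct variables (v, u), each appearing in the body. In the free term algebra distinct substitutions yield syntactically distinct ground instances.
Number of ground instances = 7^2 = 49.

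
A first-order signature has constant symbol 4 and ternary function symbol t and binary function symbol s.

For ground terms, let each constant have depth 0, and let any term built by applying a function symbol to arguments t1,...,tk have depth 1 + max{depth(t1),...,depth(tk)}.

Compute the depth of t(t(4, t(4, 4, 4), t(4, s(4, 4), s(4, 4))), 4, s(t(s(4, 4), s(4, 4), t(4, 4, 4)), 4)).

4

depth(t(4, 4, 4)) = 1 + max(0, 0, 0) = 1
depth(s(4, 4)) = 1 + max(0, 0) = 1
depth(t(4, s(4, 4), s(4, 4))) = 1 + max(0, 1, 1) = 2
depth(t(4, t(4, 4, 4), t(4, s(4, 4), s(4, 4)))) = 1 + max(0, 1, 2) = 3
depth(t(s(4, 4), s(4, 4), t(4, 4, 4))) = 1 + max(1, 1, 1) = 2
depth(s(t(s(4, 4), s(4, 4), t(4, 4, 4)), 4)) = 1 + max(2, 0) = 3
depth(t(t(4, t(4, 4, 4), t(4, s(4, 4), s(4, 4))), 4, s(t(s(4, 4), s(4, 4), t(4, 4, 4)), 4))) = 1 + max(3, 0, 3) = 4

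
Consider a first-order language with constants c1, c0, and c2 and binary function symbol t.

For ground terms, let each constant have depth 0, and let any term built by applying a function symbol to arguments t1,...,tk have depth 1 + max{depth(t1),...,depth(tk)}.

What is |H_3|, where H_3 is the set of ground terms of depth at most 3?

21612

Count level by level. With function symbols t/2, the terms of depth ≤ k are the 3 constants together with each function applied to depth-≤(k−1) tuples, so N_k = 3 + N_{k-1}^2.
N_0 = 3
N_1 = 3 + 3^2 = 12
N_2 = 3 + 12^2 = 147
N_3 = 3 + 147^2 = 21612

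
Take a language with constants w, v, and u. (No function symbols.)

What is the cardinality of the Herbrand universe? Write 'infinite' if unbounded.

There are no function symbols, so every ground term is one of the 3 constants.
The Herbrand universe is {w, v, u}, which is finite with 3 elements.

3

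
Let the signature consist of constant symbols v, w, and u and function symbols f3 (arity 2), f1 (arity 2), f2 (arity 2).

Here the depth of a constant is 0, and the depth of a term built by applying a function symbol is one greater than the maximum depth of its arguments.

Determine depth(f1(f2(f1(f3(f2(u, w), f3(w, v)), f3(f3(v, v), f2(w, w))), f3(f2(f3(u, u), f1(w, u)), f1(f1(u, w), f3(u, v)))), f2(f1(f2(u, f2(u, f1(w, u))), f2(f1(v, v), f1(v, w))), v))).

6

depth(f2(u, w)) = 1 + max(0, 0) = 1
depth(f3(w, v)) = 1 + max(0, 0) = 1
depth(f3(f2(u, w), f3(w, v))) = 1 + max(1, 1) = 2
depth(f3(v, v)) = 1 + max(0, 0) = 1
depth(f2(w, w)) = 1 + max(0, 0) = 1
depth(f3(f3(v, v), f2(w, w))) = 1 + max(1, 1) = 2
depth(f1(f3(f2(u, w), f3(w, v)), f3(f3(v, v), f2(w, w)))) = 1 + max(2, 2) = 3
depth(f3(u, u)) = 1 + max(0, 0) = 1
depth(f1(w, u)) = 1 + max(0, 0) = 1
depth(f2(f3(u, u), f1(w, u))) = 1 + max(1, 1) = 2
depth(f1(u, w)) = 1 + max(0, 0) = 1
depth(f3(u, v)) = 1 + max(0, 0) = 1
depth(f1(f1(u, w), f3(u, v))) = 1 + max(1, 1) = 2
depth(f3(f2(f3(u, u), f1(w, u)), f1(f1(u, w), f3(u, v)))) = 1 + max(2, 2) = 3
depth(f2(f1(f3(f2(u, w), f3(w, v)), f3(f3(v, v), f2(w, w))), f3(f2(f3(u, u), f1(w, u)), f1(f1(u, w), f3(u, v))))) = 1 + max(3, 3) = 4
depth(f2(u, f1(w, u))) = 1 + max(0, 1) = 2
depth(f2(u, f2(u, f1(w, u)))) = 1 + max(0, 2) = 3
depth(f1(v, v)) = 1 + max(0, 0) = 1
depth(f1(v, w)) = 1 + max(0, 0) = 1
depth(f2(f1(v, v), f1(v, w))) = 1 + max(1, 1) = 2
depth(f1(f2(u, f2(u, f1(w, u))), f2(f1(v, v), f1(v, w)))) = 1 + max(3, 2) = 4
depth(f2(f1(f2(u, f2(u, f1(w, u))), f2(f1(v, v), f1(v, w))), v)) = 1 + max(4, 0) = 5
depth(f1(f2(f1(f3(f2(u, w), f3(w, v)), f3(f3(v, v), f2(w, w))), f3(f2(f3(u, u), f1(w, u)), f1(f1(u, w), f3(u, v)))), f2(f1(f2(u, f2(u, f1(w, u))), f2(f1(v, v), f1(v, w))), v))) = 1 + max(4, 5) = 6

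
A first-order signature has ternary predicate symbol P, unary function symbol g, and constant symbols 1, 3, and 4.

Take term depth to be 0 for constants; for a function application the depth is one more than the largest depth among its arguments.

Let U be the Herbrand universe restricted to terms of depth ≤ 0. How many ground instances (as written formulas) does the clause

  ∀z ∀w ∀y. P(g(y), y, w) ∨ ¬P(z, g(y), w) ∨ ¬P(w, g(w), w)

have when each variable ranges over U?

Ground terms of depth ≤ 0:
  Let N_k = |{terms of depth ≤ k}|. Then N_0 = 3 and N_k = 3 + N_{k-1} for k ≥ 1 (one summand per function symbol, arity giving the exponent).
  N_0 = 3
So there are 3 ground terms available for substitution.
There are 3 variables to instantiate (z, w, y), each occurring in at least one literal, so different choices give different ground instances.
Number of ground instances = 3^3 = 27.

27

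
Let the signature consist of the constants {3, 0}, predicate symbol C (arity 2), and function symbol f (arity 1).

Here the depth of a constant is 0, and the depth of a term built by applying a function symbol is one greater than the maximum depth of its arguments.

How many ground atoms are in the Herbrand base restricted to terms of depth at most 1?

16

First count ground terms of depth ≤ 1.
Let N_k count ground terms of depth at most k. Each non-constant term of depth ≤ k is some function symbol applied to depth-≤(k−1) arguments, giving N_k = 2 + N_{k-1}.
N_0 = 2
N_1 = 2 + 2 = 4
Explicitly: 3, 0, f(3), f(0).
So |H| = 4.
Ground atoms are formed by filling each argument slot of a predicate with a term from H, so an r-ary predicate gives |H|^r atoms:
  C: 4^2 = 16
Total ground atoms: 16.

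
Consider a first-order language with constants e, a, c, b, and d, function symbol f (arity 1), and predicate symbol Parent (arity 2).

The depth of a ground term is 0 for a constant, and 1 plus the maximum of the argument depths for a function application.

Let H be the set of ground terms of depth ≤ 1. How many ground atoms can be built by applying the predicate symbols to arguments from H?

First count ground terms of depth ≤ 1.
Let N_k = |{terms of depth ≤ k}|. Then N_0 = 5 and N_k = 5 + N_{k-1} for k ≥ 1 (one summand per function symbol, arity giving the exponent).
N_0 = 5
N_1 = 5 + 5 = 10
Explicitly: e, a, c, b, d, f(e), f(a), f(c), f(b), f(d).
So |H| = 10.
For each predicate symbol, the number of ground atoms is |H| raised to its arity; summing:
  Parent: 10^2 = 100
Total ground atoms: 100.

100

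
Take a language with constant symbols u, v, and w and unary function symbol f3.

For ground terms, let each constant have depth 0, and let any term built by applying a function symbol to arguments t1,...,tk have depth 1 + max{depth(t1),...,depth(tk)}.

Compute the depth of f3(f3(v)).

depth(f3(v)) = 1 + depth(v) = 1 + 0 = 1
depth(f3(f3(v))) = 1 + depth(f3(v)) = 1 + 1 = 2

2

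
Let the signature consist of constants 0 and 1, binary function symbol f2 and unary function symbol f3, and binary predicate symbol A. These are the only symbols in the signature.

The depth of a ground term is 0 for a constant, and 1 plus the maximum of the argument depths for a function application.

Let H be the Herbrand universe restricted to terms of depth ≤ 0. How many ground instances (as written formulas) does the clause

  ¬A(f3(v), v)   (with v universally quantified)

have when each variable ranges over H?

2

Ground terms of depth ≤ 0:
  If N_k denotes the number of depth-≤k ground terms, the 2 constants give N_0 = 2, and each function symbol of arity r contributes N_{k-1}^r new terms at level k: N_k = 2 + N_{k-1}^2 + N_{k-1}.
  N_0 = 2
  Explicitly: 0, 1.
So there are 2 ground terms available for substitution.
The clause has 1 distinct variable (v), which appears in the body. In the free term algebra distinct substitutions yield syntactically distinct ground instances.
Number of ground instances = 2.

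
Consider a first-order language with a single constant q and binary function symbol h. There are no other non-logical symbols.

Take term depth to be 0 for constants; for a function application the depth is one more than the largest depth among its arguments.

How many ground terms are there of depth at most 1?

2

Let N_k = |{terms of depth ≤ k}|. Then N_0 = 1 and N_k = 1 + N_{k-1}^2 for k ≥ 1 (one summand per function symbol, arity giving the exponent).
N_0 = 1
N_1 = 1 + 1^2 = 2
Explicitly: q, h(q, q).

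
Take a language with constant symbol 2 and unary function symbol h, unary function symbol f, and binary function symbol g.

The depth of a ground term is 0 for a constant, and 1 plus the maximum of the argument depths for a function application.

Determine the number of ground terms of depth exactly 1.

3

Let N_k count ground terms of depth at most k. Each non-constant term of depth ≤ k is some function symbol applied to depth-≤(k−1) arguments, giving N_k = 1 + N_{k-1} + N_{k-1} + N_{k-1}^2.
N_0 = 1
N_1 = 1 + 1 + 1 + 1^2 = 4
Terms of depth exactly 1: N_1 − N_0 = 4 − 1 = 3.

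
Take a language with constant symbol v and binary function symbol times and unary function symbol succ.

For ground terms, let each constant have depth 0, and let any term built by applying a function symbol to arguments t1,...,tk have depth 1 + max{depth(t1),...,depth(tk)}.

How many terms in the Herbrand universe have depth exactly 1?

Write N_k for the number of ground terms of depth ≤ k. A term of depth ≤ k is either a constant or a function symbol applied to arguments of depth ≤ k−1, so N_k = 1 + N_{k-1}^2 + N_{k-1}.
N_0 = 1
N_1 = 1 + 1^2 + 1 = 3
Terms of depth exactly 1: N_1 − N_0 = 3 − 1 = 2.

2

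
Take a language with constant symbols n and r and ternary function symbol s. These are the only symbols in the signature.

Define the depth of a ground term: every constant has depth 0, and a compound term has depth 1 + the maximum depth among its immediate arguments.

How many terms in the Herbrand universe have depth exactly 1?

8

Count level by level. With function symbols s/3, the terms of depth ≤ k are the 2 constants together with each function applied to depth-≤(k−1) tuples, so N_k = 2 + N_{k-1}^3.
N_0 = 2
N_1 = 2 + 2^3 = 10
Terms of depth exactly 1: N_1 − N_0 = 10 − 2 = 8.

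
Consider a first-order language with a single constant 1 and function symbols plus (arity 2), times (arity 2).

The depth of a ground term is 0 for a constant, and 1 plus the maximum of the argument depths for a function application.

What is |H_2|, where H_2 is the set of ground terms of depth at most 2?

19

Let N_k count ground terms of depth at most k. Each non-constant term of depth ≤ k is some function symbol applied to depth-≤(k−1) arguments, giving N_k = 1 + N_{k-1}^2 + N_{k-1}^2.
N_0 = 1
N_1 = 1 + 1^2 + 1^2 = 3
N_2 = 1 + 3^2 + 3^2 = 19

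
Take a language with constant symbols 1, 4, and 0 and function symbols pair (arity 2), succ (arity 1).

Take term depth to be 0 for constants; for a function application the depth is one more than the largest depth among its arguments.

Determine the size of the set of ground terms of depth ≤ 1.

Let N_k = |{terms of depth ≤ k}|. Then N_0 = 3 and N_k = 3 + N_{k-1}^2 + N_{k-1} for k ≥ 1 (one summand per function symbol, arity giving the exponent).
N_0 = 3
N_1 = 3 + 3^2 + 3 = 15

15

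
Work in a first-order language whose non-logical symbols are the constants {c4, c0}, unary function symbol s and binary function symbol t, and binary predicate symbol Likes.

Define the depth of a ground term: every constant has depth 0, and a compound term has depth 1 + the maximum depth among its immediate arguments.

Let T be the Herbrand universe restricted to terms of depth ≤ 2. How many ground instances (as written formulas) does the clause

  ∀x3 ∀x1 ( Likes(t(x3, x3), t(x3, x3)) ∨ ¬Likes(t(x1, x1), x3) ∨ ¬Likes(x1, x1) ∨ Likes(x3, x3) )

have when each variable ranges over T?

Ground terms of depth ≤ 2:
  Let N_k = |{terms of depth ≤ k}|. Then N_0 = 2 and N_k = 2 + N_{k-1} + N_{k-1}^2 for k ≥ 1 (one summand per function symbol, arity giving the exponent).
  N_0 = 2
  N_1 = 2 + 2 + 2^2 = 8
  N_2 = 2 + 8 + 8^2 = 74
So there are 74 ground terms available for substitution.
The clause has 2 distinct variables (x3, x1), each appearing in the body. In the free term algebra distinct substitutions yield syntactically distinct ground instances.
Number of ground instances = 74^2 = 5476.

5476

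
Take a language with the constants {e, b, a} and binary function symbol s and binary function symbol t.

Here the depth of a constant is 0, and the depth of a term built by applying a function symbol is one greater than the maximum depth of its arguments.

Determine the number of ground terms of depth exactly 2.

Let N_k = |{terms of depth ≤ k}|. Then N_0 = 3 and N_k = 3 + N_{k-1}^2 + N_{k-1}^2 for k ≥ 1 (one summand per function symbol, arity giving the exponent).
N_0 = 3
N_1 = 3 + 3^2 + 3^2 = 21
N_2 = 3 + 21^2 + 21^2 = 885
Terms of depth exactly 2: N_2 − N_1 = 885 − 21 = 864.

864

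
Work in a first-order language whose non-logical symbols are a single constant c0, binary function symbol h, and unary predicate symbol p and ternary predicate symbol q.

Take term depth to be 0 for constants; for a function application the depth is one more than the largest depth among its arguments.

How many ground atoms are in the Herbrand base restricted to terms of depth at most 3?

First count ground terms of depth ≤ 3.
Let N_k = |{terms of depth ≤ k}|. Then N_0 = 1 and N_k = 1 + N_{k-1}^2 for k ≥ 1 (one summand per function symbol, arity giving the exponent).
N_0 = 1
N_1 = 1 + 1^2 = 2
N_2 = 1 + 2^2 = 5
N_3 = 1 + 5^2 = 26
So |H| = 26.
A ground atom is a predicate applied to a tuple of terms from H, so the count is the sum over predicates of |H|^arity:
  p: 26;  q: 26^3 = 17576
Total ground atoms: 26 + 17576 = 17602.

17602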